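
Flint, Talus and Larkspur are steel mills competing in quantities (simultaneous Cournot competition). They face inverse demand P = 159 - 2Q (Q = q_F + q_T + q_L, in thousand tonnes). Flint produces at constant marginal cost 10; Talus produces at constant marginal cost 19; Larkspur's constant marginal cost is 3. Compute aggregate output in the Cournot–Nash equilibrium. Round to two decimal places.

55.63

Flint's profit: π_F = (159 - 2Q)q_F - (10q_F). Setting ∂π_F/∂q_F = 0: 149 - 4q_F - 2(q_T + q_L) = 0.
Talus's first-order condition: 140 - 4q_T - 2(q_F + q_L) = 0.
Larkspur's profit: π_L = (159 - 2Q)q_L - (3q_L). Setting ∂π_L/∂q_L = 0: 156 - 4q_L - 2(q_F + q_T) = 0.
Adding the 3 conditions: 445 − 4Q − 4Q = 0, i.e. Q = 445/8.
Back-substituting: q_F = (149 − 445/4)/2 = 151/8, q_T = (140 − 445/4)/2 = 115/8, q_L = (156 − 445/4)/2 = 179/8.
Total output Q = 151/8 + 115/8 + 179/8 = 445/8.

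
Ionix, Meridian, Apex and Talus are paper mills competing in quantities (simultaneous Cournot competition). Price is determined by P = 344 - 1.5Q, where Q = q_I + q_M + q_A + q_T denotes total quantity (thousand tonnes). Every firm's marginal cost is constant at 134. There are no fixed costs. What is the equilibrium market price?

176

A representative firm's profit is π_i = q_i(344 - 1.5Q) - 134q_i.
First-order condition (treating rivals' output as given): 210 - 3q_i - (3/2)·Σ_{j≠i} q_j = 0.
With identical firms every q_j equals q_i, so Σ_{j≠i} q_j = 3q_i and 210 = (15/2)q_i, giving q_i = 28.
Total output Q = 112, so price P = 344 - (3/2)·112 = 176.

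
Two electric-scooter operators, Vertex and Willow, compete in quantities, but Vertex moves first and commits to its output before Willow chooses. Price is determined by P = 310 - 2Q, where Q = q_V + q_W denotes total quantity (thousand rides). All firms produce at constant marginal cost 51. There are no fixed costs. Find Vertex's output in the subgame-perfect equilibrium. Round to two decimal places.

64.75

Solve by backward induction. Given q_V, the follower Willow maximises π_W = (310 - 2q_V - 2q_W)q_W - 51q_W.
Setting the follower's marginal profit to zero, 259 - 2q_V - 4q_W = 0, i.e. q_W = (259 - 2q_V)/4.
Vertex substitutes q_W(q_V) into its own profit: π_V = q_V(310 - 2q_V - (259 - 2q_V)/2) - 51q_V = (361/2 - q_V)q_V - 51q_V.
Leader FOC: 259/2 - 2q_V = 0, so q_V = 259/4.
Then q_W = (259 - 2·(259/4))/4 = 259/8.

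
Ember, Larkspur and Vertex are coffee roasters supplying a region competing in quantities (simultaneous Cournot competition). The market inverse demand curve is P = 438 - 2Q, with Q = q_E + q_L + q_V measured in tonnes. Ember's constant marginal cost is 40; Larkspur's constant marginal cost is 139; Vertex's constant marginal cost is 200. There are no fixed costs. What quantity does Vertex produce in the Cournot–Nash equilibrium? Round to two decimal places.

2.13

Ember's profit: π_E = (438 - 2Q)q_E - (40q_E). Setting ∂π_E/∂q_E = 0: 398 - 4q_E - 2(q_L + q_V) = 0.
Larkspur's profit: π_L = (438 - 2Q)q_L - (139q_L). Setting ∂π_L/∂q_L = 0: 299 - 4q_L - 2(q_E + q_V) = 0.
Vertex's profit: π_V = (438 - 2Q)q_V - (200q_V). Setting ∂π_V/∂q_V = 0: 238 - 4q_V - 2(q_E + q_L) = 0.
Adding the 3 conditions: 935 − 4Q − 4Q = 0, i.e. Q = 935/8.
Back-substituting: q_E = (398 − 935/4)/2 = 657/8, q_L = (299 − 935/4)/2 = 261/8, q_V = (238 − 935/4)/2 = 17/8.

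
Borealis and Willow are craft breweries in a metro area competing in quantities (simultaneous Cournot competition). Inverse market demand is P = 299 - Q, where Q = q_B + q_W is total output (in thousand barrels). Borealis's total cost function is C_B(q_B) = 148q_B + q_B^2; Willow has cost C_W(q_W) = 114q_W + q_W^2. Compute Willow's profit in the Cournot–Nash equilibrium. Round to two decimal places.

3083.74

Borealis's profit: π_B = (299 - Q)q_B - (148q_B + q_B²). Setting ∂π_B/∂q_B = 0: 151 - 4q_B - (q_W) = 0.
Willow's profit: π_W = (299 - Q)q_W - (114q_W + q_W²). Setting ∂π_W/∂q_W = 0: 185 - 4q_W - (q_B) = 0.
So q_B = (151 - q_W)/4 and q_W = (185 - q_B)/4.
Solving the pair: q_B = 419/15, q_W = 589/15.
Price P = 299 - 336/5 = 1159/5.
Willow's profit: (1159/5)·(589/15) - 114·(589/15) - (589/15)² = 3083.7422.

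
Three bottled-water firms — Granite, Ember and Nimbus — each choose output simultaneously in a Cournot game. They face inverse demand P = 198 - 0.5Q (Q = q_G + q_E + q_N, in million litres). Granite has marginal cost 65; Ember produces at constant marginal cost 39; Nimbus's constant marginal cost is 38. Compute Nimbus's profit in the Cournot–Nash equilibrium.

4418

Granite's profit: π_G = (198 - 0.5Q)q_G - (65q_G). Setting ∂π_G/∂q_G = 0: 133 - q_G - (1/2)(q_E + q_N) = 0.
Ember's first-order condition: 159 - q_E - (1/2)(q_G + q_N) = 0.
Nimbus's first-order condition: 160 - q_N - (1/2)(q_G + q_E) = 0.
Summing all 3 equations gives 452 − 2Q = 0, hence Q = 226.
Back-substituting: q_G = (133 − 113)/(1/2) = 40, q_E = (159 − 113)/(1/2) = 92, q_N = (160 − 113)/(1/2) = 94.
Price P = 198 - (1/2)·226 = 85.
Nimbus's profit: (85 - 38)·94 = 4418.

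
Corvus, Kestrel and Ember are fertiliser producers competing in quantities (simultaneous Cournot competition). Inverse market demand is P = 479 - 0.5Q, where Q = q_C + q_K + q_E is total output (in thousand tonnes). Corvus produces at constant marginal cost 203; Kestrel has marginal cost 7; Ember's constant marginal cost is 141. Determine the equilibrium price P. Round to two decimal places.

Corvus's profit: π_C = (479 - 0.5Q)q_C - (203q_C). Setting ∂π_C/∂q_C = 0: 276 - q_C - (1/2)(q_K + q_E) = 0.
Kestrel's profit: π_K = (479 - 0.5Q)q_K - (7q_K). Setting ∂π_K/∂q_K = 0: 472 - q_K - (1/2)(q_C + q_E) = 0.
Ember's first-order condition: 338 - q_E - (1/2)(q_C + q_K) = 0.
Adding the 3 first-order conditions: 1086 − 2Q = 0, so Q = 543.
Back-substituting: q_C = (276 − 543/2)/(1/2) = 9, q_K = (472 − 543/2)/(1/2) = 401, q_E = (338 − 543/2)/(1/2) = 133.
Total output Q = 543, so price P = 479 - (1/2)·543 = 415/2.

207.50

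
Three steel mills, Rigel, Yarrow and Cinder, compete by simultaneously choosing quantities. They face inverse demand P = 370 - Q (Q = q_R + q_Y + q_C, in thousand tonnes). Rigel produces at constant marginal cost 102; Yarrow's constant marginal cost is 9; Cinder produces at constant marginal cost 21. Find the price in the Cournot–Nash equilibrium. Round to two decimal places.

Rigel's profit: π_R = (370 - Q)q_R - (102q_R). Setting ∂π_R/∂q_R = 0: 268 - 2q_R - (q_Y + q_C) = 0.
Yarrow's first-order condition: 361 - 2q_Y - (q_R + q_C) = 0.
Cinder's profit: π_C = (370 - Q)q_C - (21q_C). Setting ∂π_C/∂q_C = 0: 349 - 2q_C - (q_R + q_Y) = 0.
Summing all 3 equations gives 978 − 4Q = 0, hence Q = 489/2.
Back-substituting: q_R = (268 − 489/2) = 47/2, q_Y = (361 − 489/2) = 233/2, q_C = (349 − 489/2) = 209/2.
Total output Q = 489/2, so price P = 370 - 489/2 = 251/2.

125.50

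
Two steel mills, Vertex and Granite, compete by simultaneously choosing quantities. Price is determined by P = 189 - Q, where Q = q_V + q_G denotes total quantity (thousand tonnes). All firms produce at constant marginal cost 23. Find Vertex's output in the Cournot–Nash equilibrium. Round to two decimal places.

55.33

A representative firm's profit is π_i = q_i(189 - Q) - 23q_i.
Setting ∂π_i/∂q_i = 0 with rivals' quantities fixed: 166 - 2q_i - q_j = 0.
With identical firms every q_j equals q_i, so q_j = q_i and 166 = 3q_i, giving q_i = 166/3.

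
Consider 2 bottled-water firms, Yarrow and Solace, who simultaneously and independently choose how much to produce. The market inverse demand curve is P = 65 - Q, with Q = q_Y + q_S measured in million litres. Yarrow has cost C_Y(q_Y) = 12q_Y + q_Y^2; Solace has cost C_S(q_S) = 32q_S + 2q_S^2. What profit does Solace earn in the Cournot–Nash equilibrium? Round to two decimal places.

35.39

Yarrow's profit: π_Y = (65 - Q)q_Y - (12q_Y + q_Y²). Setting ∂π_Y/∂q_Y = 0: 53 - 4q_Y - (q_S) = 0.
Solace's first-order condition: 33 - 6q_S - (q_Y) = 0.
Rearranging gives the reaction functions q_Y = (53 - q_S)/4 and q_S = (33 - q_Y)/6.
Substituting one into the other gives q_Y = 285/23 and q_S = 79/23.
Price P = 65 - 364/23 = 1131/23.
Solace's profit: (1131/23)·(79/23) - 32·(79/23) - 2(79/23)² = 35.3932.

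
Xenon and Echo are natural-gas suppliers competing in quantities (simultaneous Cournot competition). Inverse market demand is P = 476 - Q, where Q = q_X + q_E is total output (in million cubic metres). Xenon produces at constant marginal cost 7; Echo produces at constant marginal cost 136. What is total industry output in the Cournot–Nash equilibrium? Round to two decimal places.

269.67

Xenon's profit: π_X = (476 - Q)q_X - (7q_X). Setting ∂π_X/∂q_X = 0: 469 - 2q_X - (q_E) = 0.
Echo's first-order condition: 340 - 2q_E - (q_X) = 0.
Rearranging gives the reaction functions q_X = (469 - q_E)/2 and q_E = (340 - q_X)/2.
Solving the pair: q_X = 598/3, q_E = 211/3.
Total output Q = 598/3 + 211/3 = 809/3.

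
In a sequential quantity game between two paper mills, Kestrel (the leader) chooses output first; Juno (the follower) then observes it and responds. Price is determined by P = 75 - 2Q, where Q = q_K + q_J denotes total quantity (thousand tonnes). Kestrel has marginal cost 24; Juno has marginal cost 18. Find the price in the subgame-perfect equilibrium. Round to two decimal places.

The follower Juno best-responds to any q_K: π_J = (75 - 2Q)q_J - 18q_J.
Follower FOC: 57 - 2q_K - 4q_J = 0, so q_J(q_K) = (57 - 2q_K)/4.
Kestrel substitutes q_J(q_K) into its own profit: π_K = q_K(75 - 2q_K - (57 - 2q_K)/2) - 24q_K = (93/2 - q_K)q_K - 24q_K.
Maximising: ∂π_K/∂q_K = 45/2 - 2q_K = 0, giving q_K = 45/4.
Then q_J = (57 - 2·(45/4))/4 = 69/8.
Total output Q = 159/8, so price P = 75 - 2·(159/8) = 141/4.

35.25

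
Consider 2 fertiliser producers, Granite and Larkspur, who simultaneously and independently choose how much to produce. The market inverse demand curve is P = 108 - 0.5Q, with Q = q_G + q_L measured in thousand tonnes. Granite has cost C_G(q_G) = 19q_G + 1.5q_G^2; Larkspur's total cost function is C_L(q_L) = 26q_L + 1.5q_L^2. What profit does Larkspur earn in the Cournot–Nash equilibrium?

Granite's profit: π_G = (108 - 0.5Q)q_G - (19q_G + (3/2)q_G²). Setting ∂π_G/∂q_G = 0: 89 - 4q_G - (1/2)(q_L) = 0.
Larkspur's profit: π_L = (108 - 0.5Q)q_L - (26q_L + (3/2)q_L²). Setting ∂π_L/∂q_L = 0: 82 - 4q_L - (1/2)(q_G) = 0.
Best responses: q_G = (89 - (1/2)q_L)/4, q_L = (82 - (1/2)q_G)/4.
Solving the pair: q_G = 20, q_L = 18.
Price P = 108 - (1/2)·38 = 89.
Larkspur's profit: 89·18 - 26·18 - (3/2)·18² = 648.

648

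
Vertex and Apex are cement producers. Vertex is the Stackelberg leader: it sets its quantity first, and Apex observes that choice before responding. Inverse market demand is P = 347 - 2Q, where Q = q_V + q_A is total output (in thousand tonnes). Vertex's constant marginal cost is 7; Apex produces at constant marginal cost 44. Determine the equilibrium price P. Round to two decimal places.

The follower Apex best-responds to any q_V: π_A = (347 - 2Q)q_A - 44q_A.
∂π_A/∂q_A = 303 - 2q_V - 4q_A = 0 gives the reaction function q_A = (303 - 2q_V)/4.
The leader anticipates this reaction. Substituting into P = 347 - 2Q gives P = 391/2 - q_V, so π_V = (391/2 - q_V)q_V - 7q_V.
Leader FOC: 377/2 - 2q_V = 0, so q_V = 377/4.
Then q_A = (303 - 2·(377/4))/4 = 229/8.
Total output Q = 983/8, so price P = 347 - 2·(983/8) = 405/4.

101.25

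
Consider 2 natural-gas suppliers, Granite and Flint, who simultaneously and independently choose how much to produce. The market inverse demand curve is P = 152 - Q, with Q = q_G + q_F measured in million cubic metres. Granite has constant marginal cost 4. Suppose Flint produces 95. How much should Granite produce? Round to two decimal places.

26.50

With the rival's output fixed at 95, Granite's profit is π_G = (152 - 95 - q_G)q_G - (4q_G) = (57 - q_G)q_G - (4q_G).
∂π_G/∂q_G = 53 - 2q_G = 0, so q_G = 53/2.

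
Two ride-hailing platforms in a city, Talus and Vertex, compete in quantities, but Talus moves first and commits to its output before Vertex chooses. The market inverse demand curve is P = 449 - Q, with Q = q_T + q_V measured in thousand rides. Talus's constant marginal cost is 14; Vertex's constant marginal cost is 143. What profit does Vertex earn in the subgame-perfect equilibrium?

144

Solve by backward induction. Given q_T, the follower Vertex maximises π_V = (449 - q_T - q_V)q_V - 143q_V.
Setting the follower's marginal profit to zero, 306 - q_T - 2q_V = 0, i.e. q_V = (306 - q_T)/2.
Talus substitutes q_V(q_T) into its own profit: π_T = q_T(449 - q_T - (306 - q_T)/2) - 14q_T = (296 - (1/2)q_T)q_T - 14q_T.
Leader FOC: 282 - q_T = 0, so q_T = 282.
Then q_V = (306 - 282)/2 = 12.
Price P = 449 - 294 = 155.
Vertex's profit: (155 - 143)·12 = 144.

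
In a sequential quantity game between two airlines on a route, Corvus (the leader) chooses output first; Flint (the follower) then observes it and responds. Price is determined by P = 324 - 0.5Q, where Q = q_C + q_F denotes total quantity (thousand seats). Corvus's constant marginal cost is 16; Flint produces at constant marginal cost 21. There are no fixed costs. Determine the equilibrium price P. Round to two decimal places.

94.25

The follower Flint best-responds to any q_C: π_F = (324 - 0.5Q)q_F - 21q_F.
∂π_F/∂q_F = 303 - (1/2)q_C - q_F = 0 gives the reaction function q_F = (303 - (1/2)q_C).
The leader anticipates this reaction. Substituting into P = 324 - 0.5Q gives P = 345/2 - (1/4)q_C, so π_C = (345/2 - (1/4)q_C)q_C - 16q_C.
Maximising: ∂π_C/∂q_C = 313/2 - (1/2)q_C = 0, giving q_C = 313.
Then q_F = (303 - (1/2)·313) = 293/2.
Total output Q = 919/2, so price P = 324 - (1/2)·(919/2) = 377/4.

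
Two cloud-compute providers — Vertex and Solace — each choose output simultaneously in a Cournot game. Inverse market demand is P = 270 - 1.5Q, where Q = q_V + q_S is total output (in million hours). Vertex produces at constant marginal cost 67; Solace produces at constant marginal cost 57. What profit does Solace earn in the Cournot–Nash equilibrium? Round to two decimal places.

Vertex's profit: π_V = (270 - 1.5Q)q_V - (67q_V). Setting ∂π_V/∂q_V = 0: 203 - 3q_V - (3/2)(q_S) = 0.
Solace's profit: π_S = (270 - 1.5Q)q_S - (57q_S). Setting ∂π_S/∂q_S = 0: 213 - 3q_S - (3/2)(q_V) = 0.
Rearranging gives the reaction functions q_V = (203 - (3/2)q_S)/3 and q_S = (213 - (3/2)q_V)/3.
Substituting one into the other gives q_V = 386/9 and q_S = 446/9.
Price P = 270 - (3/2)·(832/9) = 394/3.
Solace's profit: (394/3 - 57)·(446/9) = 3683.6296.

3683.63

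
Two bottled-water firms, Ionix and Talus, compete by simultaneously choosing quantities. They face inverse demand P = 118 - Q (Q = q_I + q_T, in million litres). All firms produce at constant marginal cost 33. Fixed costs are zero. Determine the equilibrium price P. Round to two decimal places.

61.33

Each firm earns π_i = (118 - Q)q_i - 33q_i.
Setting ∂π_i/∂q_i = 0 with rivals' quantities fixed: 85 - 2q_i - q_j = 0.
By symmetry each firm produces the same amount; substituting q_j = q_i yields q_i = 85/3.
Total output Q = 170/3, so price P = 118 - 170/3 = 184/3.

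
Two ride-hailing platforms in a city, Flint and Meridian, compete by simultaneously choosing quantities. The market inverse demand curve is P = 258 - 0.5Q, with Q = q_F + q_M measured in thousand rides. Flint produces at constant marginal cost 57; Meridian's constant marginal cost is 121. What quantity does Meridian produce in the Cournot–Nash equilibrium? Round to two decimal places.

48.67

Flint's profit: π_F = (258 - 0.5Q)q_F - (57q_F). Setting ∂π_F/∂q_F = 0: 201 - q_F - (1/2)(q_M) = 0.
Meridian's first-order condition: 137 - q_M - (1/2)(q_F) = 0.
So q_F = (201 - (1/2)q_M) and q_M = (137 - (1/2)q_F).
Solving the pair: q_F = 530/3, q_M = 146/3.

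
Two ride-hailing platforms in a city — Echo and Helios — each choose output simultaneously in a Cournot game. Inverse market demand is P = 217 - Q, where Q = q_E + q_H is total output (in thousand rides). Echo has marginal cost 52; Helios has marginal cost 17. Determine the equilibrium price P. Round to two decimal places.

Echo's profit: π_E = (217 - Q)q_E - (52q_E). Setting ∂π_E/∂q_E = 0: 165 - 2q_E - (q_H) = 0.
Helios's profit: π_H = (217 - Q)q_H - (17q_H). Setting ∂π_H/∂q_H = 0: 200 - 2q_H - (q_E) = 0.
So q_E = (165 - q_H)/2 and q_H = (200 - q_E)/2.
Solving the pair: q_E = 130/3, q_H = 235/3.
Total output Q = 365/3, so price P = 217 - 365/3 = 286/3.

95.33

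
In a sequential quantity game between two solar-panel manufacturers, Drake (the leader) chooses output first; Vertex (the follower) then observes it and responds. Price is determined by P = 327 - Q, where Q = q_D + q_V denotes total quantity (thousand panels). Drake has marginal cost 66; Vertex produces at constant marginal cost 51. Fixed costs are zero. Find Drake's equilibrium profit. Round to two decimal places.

Solve by backward induction. Given q_D, the follower Vertex maximises π_V = (327 - q_D - q_V)q_V - 51q_V.
Setting the follower's marginal profit to zero, 276 - q_D - 2q_V = 0, i.e. q_V = (276 - q_D)/2.
Drake substitutes q_V(q_D) into its own profit: π_D = q_D(327 - q_D - (276 - q_D)/2) - 66q_D = (189 - (1/2)q_D)q_D - 66q_D.
Maximising: ∂π_D/∂q_D = 123 - q_D = 0, giving q_D = 123.
Then q_V = (276 - 123)/2 = 153/2.
Price P = 327 - 399/2 = 255/2.
Drake's profit: (255/2 - 66)·123 = 7564.5000.

7564.50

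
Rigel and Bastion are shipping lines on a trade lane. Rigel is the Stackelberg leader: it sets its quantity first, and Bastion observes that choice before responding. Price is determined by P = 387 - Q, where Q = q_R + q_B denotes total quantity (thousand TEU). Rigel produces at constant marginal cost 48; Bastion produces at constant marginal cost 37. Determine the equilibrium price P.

130

The follower Bastion best-responds to any q_R: π_B = (387 - Q)q_B - 37q_B.
Follower FOC: 350 - q_R - 2q_B = 0, so q_B(q_R) = (350 - q_R)/2.
Rigel substitutes q_B(q_R) into its own profit: π_R = q_R(387 - q_R - (350 - q_R)/2) - 48q_R = (212 - (1/2)q_R)q_R - 48q_R.
The leader's first-order condition 164 - q_R = 0 yields q_R = 164.
Then q_B = (350 - 164)/2 = 93.
Total output Q = 257, so price P = 387 - 257 = 130.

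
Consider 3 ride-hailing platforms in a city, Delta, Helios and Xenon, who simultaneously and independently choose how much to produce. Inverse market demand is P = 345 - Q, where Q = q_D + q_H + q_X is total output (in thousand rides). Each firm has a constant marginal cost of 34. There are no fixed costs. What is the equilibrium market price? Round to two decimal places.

A representative firm's profit is π_i = q_i(345 - Q) - 34q_i.
Setting ∂π_i/∂q_i = 0 with rivals' quantities fixed: 311 - 2q_i - Σ_{j≠i} q_j = 0.
With identical firms every q_j equals q_i, so Σ_{j≠i} q_j = 2q_i and 311 = 4q_i, giving q_i = 311/4.
Total output Q = 933/4, so price P = 345 - 933/4 = 447/4.

111.75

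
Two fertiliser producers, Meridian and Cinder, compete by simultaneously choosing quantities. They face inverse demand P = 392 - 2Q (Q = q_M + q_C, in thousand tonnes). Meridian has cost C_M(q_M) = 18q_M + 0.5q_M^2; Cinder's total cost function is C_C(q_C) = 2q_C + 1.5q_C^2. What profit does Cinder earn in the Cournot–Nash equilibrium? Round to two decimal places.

Meridian's profit: π_M = (392 - 2Q)q_M - (18q_M + (1/2)q_M²). Setting ∂π_M/∂q_M = 0: 374 - 5q_M - 2(q_C) = 0.
Cinder's profit: π_C = (392 - 2Q)q_C - (2q_C + (3/2)q_C²). Setting ∂π_C/∂q_C = 0: 390 - 7q_C - 2(q_M) = 0.
So q_M = (374 - 2q_C)/5 and q_C = (390 - 2q_M)/7.
Solving the pair: q_M = 1838/31, q_C = 1202/31.
Price P = 392 - 2·98.0645 = 195.8710.
Cinder's profit: 195.8710·(1202/31) - 2·(1202/31) - (3/2)(1202/31)² = 5262.0333.

5262.03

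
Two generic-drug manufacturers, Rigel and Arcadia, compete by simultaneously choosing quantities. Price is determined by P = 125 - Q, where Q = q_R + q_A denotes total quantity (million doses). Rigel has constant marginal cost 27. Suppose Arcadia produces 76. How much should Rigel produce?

With the rival's output fixed at 76, Rigel's profit is π_R = (125 - 76 - q_R)q_R - (27q_R) = (49 - q_R)q_R - (27q_R).
∂π_R/∂q_R = 22 - 2q_R = 0, so q_R = 11.

11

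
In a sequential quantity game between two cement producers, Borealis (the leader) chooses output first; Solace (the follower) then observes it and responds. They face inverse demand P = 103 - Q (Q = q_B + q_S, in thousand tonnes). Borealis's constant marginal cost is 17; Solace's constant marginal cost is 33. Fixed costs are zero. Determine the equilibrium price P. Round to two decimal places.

Solve by backward induction. Given q_B, the follower Solace maximises π_S = (103 - q_B - q_S)q_S - 33q_S.
∂π_S/∂q_S = 70 - q_B - 2q_S = 0 gives the reaction function q_S = (70 - q_B)/2.
Borealis substitutes q_S(q_B) into its own profit: π_B = q_B(103 - q_B - (70 - q_B)/2) - 17q_B = (68 - (1/2)q_B)q_B - 17q_B.
Maximising: ∂π_B/∂q_B = 51 - q_B = 0, giving q_B = 51.
Then q_S = (70 - 51)/2 = 19/2.
Total output Q = 121/2, so price P = 103 - 121/2 = 85/2.

42.50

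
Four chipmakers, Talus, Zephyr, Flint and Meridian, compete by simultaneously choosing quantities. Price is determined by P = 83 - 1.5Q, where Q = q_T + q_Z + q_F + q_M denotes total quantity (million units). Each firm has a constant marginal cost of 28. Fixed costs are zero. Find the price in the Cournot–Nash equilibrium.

39

Each firm earns π_i = (83 - 1.5Q)q_i - 28q_i.
Setting ∂π_i/∂q_i = 0 with rivals' quantities fixed: 55 - 3q_i - (3/2)·Σ_{j≠i} q_j = 0.
By symmetry each firm produces the same amount; substituting Σ_{j≠i} q_j = 3q_i yields q_i = 55/(15/2) = 22/3.
Total output Q = 88/3, so price P = 83 - (3/2)·(88/3) = 39.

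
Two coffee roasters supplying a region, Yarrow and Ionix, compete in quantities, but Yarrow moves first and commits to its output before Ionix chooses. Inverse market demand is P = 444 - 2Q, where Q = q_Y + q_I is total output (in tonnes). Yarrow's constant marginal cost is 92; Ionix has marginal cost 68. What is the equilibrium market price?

174

Solve by backward induction. Given q_Y, the follower Ionix maximises π_I = (444 - 2q_Y - 2q_I)q_I - 68q_I.
∂π_I/∂q_I = 376 - 2q_Y - 4q_I = 0 gives the reaction function q_I = (376 - 2q_Y)/4.
Yarrow substitutes q_I(q_Y) into its own profit: π_Y = q_Y(444 - 2q_Y - (376 - 2q_Y)/2) - 92q_Y = (256 - q_Y)q_Y - 92q_Y.
The leader's first-order condition 164 - 2q_Y = 0 yields q_Y = 82.
Then q_I = (376 - 2·82)/4 = 53.
Total output Q = 135, so price P = 444 - 2·135 = 174.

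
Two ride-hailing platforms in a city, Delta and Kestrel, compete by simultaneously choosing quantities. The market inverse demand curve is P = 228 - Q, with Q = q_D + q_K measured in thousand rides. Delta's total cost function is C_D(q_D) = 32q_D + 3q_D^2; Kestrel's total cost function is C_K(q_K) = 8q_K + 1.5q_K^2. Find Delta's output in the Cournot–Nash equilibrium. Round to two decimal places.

19.49

Delta's profit: π_D = (228 - Q)q_D - (32q_D + 3q_D²). Setting ∂π_D/∂q_D = 0: 196 - 8q_D - (q_K) = 0.
Kestrel's first-order condition: 220 - 5q_K - (q_D) = 0.
So q_D = (196 - q_K)/8 and q_K = (220 - q_D)/5.
Solving the pair: q_D = 760/39, q_K = 1564/39.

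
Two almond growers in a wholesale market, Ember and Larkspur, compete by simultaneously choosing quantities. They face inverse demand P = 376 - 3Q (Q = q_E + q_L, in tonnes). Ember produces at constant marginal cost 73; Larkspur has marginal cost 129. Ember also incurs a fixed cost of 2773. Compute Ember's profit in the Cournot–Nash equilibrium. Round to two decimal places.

2000.37

Ember's profit: π_E = (376 - 3Q)q_E - (73q_E). Setting ∂π_E/∂q_E = 0: 303 - 6q_E - 3(q_L) = 0.
Larkspur's first-order condition: 247 - 6q_L - 3(q_E) = 0.
So q_E = (303 - 3q_L)/6 and q_L = (247 - 3q_E)/6.
Solving the pair: q_E = 359/9, q_L = 191/9.
Price P = 376 - 3·(550/9) = 578/3.
Ember's profit: (578/3 - 73)·(359/9) - 2773 = 2000.3704.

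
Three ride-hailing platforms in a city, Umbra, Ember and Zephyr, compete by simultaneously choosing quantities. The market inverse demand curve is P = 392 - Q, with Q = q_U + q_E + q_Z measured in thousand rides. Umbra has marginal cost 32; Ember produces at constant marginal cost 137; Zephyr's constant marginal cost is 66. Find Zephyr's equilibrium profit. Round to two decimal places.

Umbra's profit: π_U = (392 - Q)q_U - (32q_U). Setting ∂π_U/∂q_U = 0: 360 - 2q_U - (q_E + q_Z) = 0.
Ember's profit: π_E = (392 - Q)q_E - (137q_E). Setting ∂π_E/∂q_E = 0: 255 - 2q_E - (q_U + q_Z) = 0.
Zephyr's profit: π_Z = (392 - Q)q_Z - (66q_Z). Setting ∂π_Z/∂q_Z = 0: 326 - 2q_Z - (q_U + q_E) = 0.
Summing all 3 equations gives 941 − 4Q = 0, hence Q = 941/4.
Back-substituting: q_U = (360 − 941/4) = 499/4, q_E = (255 − 941/4) = 79/4, q_Z = (326 − 941/4) = 363/4.
Price P = 392 - 941/4 = 627/4.
Zephyr's profit: (627/4 - 66)·(363/4) = 8235.5625.

8235.56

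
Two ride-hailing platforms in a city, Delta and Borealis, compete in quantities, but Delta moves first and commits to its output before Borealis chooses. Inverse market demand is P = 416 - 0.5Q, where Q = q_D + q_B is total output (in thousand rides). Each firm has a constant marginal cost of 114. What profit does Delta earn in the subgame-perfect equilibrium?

22801

Solve by backward induction. Given q_D, the follower Borealis maximises π_B = (416 - (1/2)q_D - (1/2)q_B)q_B - 114q_B.
Follower FOC: 302 - (1/2)q_D - q_B = 0, so q_B(q_D) = (302 - (1/2)q_D).
The leader anticipates this reaction. Substituting into P = 416 - 0.5Q gives P = 265 - (1/4)q_D, so π_D = (265 - (1/4)q_D)q_D - 114q_D.
The leader's first-order condition 151 - (1/2)q_D = 0 yields q_D = 302.
Then q_B = (302 - (1/2)·302) = 151.
Price P = 416 - (1/2)·453 = 379/2.
Delta's profit: (379/2 - 114)·302 = 22801.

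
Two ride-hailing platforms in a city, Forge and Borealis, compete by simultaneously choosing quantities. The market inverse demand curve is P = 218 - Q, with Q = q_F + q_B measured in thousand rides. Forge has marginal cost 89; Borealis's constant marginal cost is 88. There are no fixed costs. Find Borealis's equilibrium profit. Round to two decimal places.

Forge's profit: π_F = (218 - Q)q_F - (89q_F). Setting ∂π_F/∂q_F = 0: 129 - 2q_F - (q_B) = 0.
Borealis's first-order condition: 130 - 2q_B - (q_F) = 0.
So q_F = (129 - q_B)/2 and q_B = (130 - q_F)/2.
Solving the pair: q_F = 128/3, q_B = 131/3.
Price P = 218 - 259/3 = 395/3.
Borealis's profit: (395/3 - 88)·(131/3) = 1906.7778.

1906.78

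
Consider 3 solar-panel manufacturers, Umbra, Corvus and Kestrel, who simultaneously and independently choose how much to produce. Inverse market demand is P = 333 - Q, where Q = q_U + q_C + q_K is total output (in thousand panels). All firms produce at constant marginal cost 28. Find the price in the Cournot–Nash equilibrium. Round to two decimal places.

Each firm earns π_i = (333 - Q)q_i - 28q_i.
First-order condition (treating rivals' output as given): 305 - 2q_i - Σ_{j≠i} q_j = 0.
By symmetry each firm produces the same amount; substituting Σ_{j≠i} q_j = 2q_i yields q_i = 305/4.
Total output Q = 915/4, so price P = 333 - 915/4 = 417/4.

104.25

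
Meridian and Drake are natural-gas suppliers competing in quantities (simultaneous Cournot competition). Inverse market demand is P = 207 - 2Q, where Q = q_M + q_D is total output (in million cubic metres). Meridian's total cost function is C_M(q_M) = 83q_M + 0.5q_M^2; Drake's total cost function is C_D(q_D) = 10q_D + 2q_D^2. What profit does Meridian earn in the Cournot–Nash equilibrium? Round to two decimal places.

Meridian's profit: π_M = (207 - 2Q)q_M - (83q_M + (1/2)q_M²). Setting ∂π_M/∂q_M = 0: 124 - 5q_M - 2(q_D) = 0.
Drake's profit: π_D = (207 - 2Q)q_D - (10q_D + 2q_D²). Setting ∂π_D/∂q_D = 0: 197 - 8q_D - 2(q_M) = 0.
Rearranging gives the reaction functions q_M = (124 - 2q_D)/5 and q_D = (197 - 2q_M)/8.
Solving the pair: q_M = 299/18, q_D = 737/36.
Price P = 207 - 2·(445/12) = 797/6.
Meridian's profit: (797/6)·(299/18) - 83·(299/18) - (1/2)(299/18)² = 689.8225.

689.82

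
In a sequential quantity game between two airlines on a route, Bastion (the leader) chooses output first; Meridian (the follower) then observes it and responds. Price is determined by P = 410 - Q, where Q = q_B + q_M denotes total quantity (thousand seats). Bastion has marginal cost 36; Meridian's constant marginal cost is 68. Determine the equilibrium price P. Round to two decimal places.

The follower Meridian best-responds to any q_B: π_M = (410 - Q)q_M - 68q_M.
Follower FOC: 342 - q_B - 2q_M = 0, so q_M(q_B) = (342 - q_B)/2.
The leader anticipates this reaction. Substituting into P = 410 - Q gives P = 239 - (1/2)q_B, so π_B = (239 - (1/2)q_B)q_B - 36q_B.
Leader FOC: 203 - q_B = 0, so q_B = 203.
Then q_M = (342 - 203)/2 = 139/2.
Total output Q = 545/2, so price P = 410 - 545/2 = 275/2.

137.50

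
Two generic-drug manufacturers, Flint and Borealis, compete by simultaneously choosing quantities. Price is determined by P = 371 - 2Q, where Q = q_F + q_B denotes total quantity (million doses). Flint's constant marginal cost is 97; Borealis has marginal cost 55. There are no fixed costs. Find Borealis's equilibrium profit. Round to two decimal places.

7120.22

Flint's profit: π_F = (371 - 2Q)q_F - (97q_F). Setting ∂π_F/∂q_F = 0: 274 - 4q_F - 2(q_B) = 0.
Borealis's first-order condition: 316 - 4q_B - 2(q_F) = 0.
So q_F = (274 - 2q_B)/4 and q_B = (316 - 2q_F)/4.
Substituting one into the other gives q_F = 116/3 and q_B = 179/3.
Price P = 371 - 2·(295/3) = 523/3.
Borealis's profit: (523/3 - 55)·(179/3) = 7120.2222.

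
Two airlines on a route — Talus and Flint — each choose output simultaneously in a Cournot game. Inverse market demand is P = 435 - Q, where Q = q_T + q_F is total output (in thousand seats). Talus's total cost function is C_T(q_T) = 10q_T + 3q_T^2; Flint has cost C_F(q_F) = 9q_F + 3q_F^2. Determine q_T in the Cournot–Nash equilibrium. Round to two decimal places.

47.21

Talus's profit: π_T = (435 - Q)q_T - (10q_T + 3q_T²). Setting ∂π_T/∂q_T = 0: 425 - 8q_T - (q_F) = 0.
Flint's profit: π_F = (435 - Q)q_F - (9q_F + 3q_F²). Setting ∂π_F/∂q_F = 0: 426 - 8q_F - (q_T) = 0.
Rearranging gives the reaction functions q_T = (425 - q_F)/8 and q_F = (426 - q_T)/8.
Solving the pair: q_T = 47.2063, q_F = 47.3492.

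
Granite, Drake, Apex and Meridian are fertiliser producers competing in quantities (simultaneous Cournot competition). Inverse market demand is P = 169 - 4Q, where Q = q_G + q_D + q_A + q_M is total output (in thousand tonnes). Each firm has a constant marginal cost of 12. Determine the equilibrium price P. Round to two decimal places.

43.40

Each firm earns π_i = (169 - 4Q)q_i - 12q_i.
First-order condition (treating rivals' output as given): 157 - 8q_i - 4·Σ_{j≠i} q_j = 0.
With identical firms every q_j equals q_i, so Σ_{j≠i} q_j = 3q_i and 157 = 20q_i, giving q_i = 157/20.
Total output Q = 157/5, so price P = 169 - 4·(157/5) = 217/5.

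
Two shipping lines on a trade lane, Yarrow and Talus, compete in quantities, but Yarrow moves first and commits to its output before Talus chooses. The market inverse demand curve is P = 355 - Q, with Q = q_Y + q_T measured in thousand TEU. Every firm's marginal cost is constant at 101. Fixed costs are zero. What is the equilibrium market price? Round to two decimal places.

164.50

Solve by backward induction. Given q_Y, the follower Talus maximises π_T = (355 - q_Y - q_T)q_T - 101q_T.
Setting the follower's marginal profit to zero, 254 - q_Y - 2q_T = 0, i.e. q_T = (254 - q_Y)/2.
Yarrow substitutes q_T(q_Y) into its own profit: π_Y = q_Y(355 - q_Y - (254 - q_Y)/2) - 101q_Y = (228 - (1/2)q_Y)q_Y - 101q_Y.
Leader FOC: 127 - q_Y = 0, so q_Y = 127.
Then q_T = (254 - 127)/2 = 127/2.
Total output Q = 381/2, so price P = 355 - 381/2 = 329/2.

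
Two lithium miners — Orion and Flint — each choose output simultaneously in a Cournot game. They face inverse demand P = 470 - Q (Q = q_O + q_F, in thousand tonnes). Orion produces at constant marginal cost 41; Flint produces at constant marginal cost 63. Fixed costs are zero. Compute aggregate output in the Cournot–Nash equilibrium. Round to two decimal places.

Orion's profit: π_O = (470 - Q)q_O - (41q_O). Setting ∂π_O/∂q_O = 0: 429 - 2q_O - (q_F) = 0.
Flint's first-order condition: 407 - 2q_F - (q_O) = 0.
Rearranging gives the reaction functions q_O = (429 - q_F)/2 and q_F = (407 - q_O)/2.
Solving the pair: q_O = 451/3, q_F = 385/3.
Total output Q = 451/3 + 385/3 = 836/3.

278.67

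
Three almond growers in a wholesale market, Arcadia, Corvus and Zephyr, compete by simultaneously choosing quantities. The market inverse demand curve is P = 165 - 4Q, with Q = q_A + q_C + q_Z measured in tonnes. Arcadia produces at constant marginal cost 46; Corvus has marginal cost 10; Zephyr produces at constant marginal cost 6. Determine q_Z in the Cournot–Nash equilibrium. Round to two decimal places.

12.69

Arcadia's profit: π_A = (165 - 4Q)q_A - (46q_A). Setting ∂π_A/∂q_A = 0: 119 - 8q_A - 4(q_C + q_Z) = 0.
Corvus's profit: π_C = (165 - 4Q)q_C - (10q_C). Setting ∂π_C/∂q_C = 0: 155 - 8q_C - 4(q_A + q_Z) = 0.
Zephyr's first-order condition: 159 - 8q_Z - 4(q_A + q_C) = 0.
Adding the 3 first-order conditions: 433 − 16Q = 0, so Q = 433/16.
Back-substituting: q_A = (119 − 433/4)/4 = 43/16, q_C = (155 − 433/4)/4 = 187/16, q_Z = (159 − 433/4)/4 = 203/16.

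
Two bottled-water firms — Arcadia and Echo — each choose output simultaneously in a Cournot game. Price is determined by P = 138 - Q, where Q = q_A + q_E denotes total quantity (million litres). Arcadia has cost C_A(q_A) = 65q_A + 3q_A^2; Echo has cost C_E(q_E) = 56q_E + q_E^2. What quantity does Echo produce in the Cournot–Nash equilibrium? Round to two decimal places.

18.81

Arcadia's profit: π_A = (138 - Q)q_A - (65q_A + 3q_A²). Setting ∂π_A/∂q_A = 0: 73 - 8q_A - (q_E) = 0.
Echo's profit: π_E = (138 - Q)q_E - (56q_E + q_E²). Setting ∂π_E/∂q_E = 0: 82 - 4q_E - (q_A) = 0.
So q_A = (73 - q_E)/8 and q_E = (82 - q_A)/4.
Substituting one into the other gives q_A = 210/31 and q_E = 583/31.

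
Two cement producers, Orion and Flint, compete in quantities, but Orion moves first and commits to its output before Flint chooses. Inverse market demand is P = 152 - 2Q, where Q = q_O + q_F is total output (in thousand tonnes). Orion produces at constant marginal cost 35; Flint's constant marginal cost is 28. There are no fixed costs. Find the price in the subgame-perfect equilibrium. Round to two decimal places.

62.50

The follower Flint best-responds to any q_O: π_F = (152 - 2Q)q_F - 28q_F.
Follower FOC: 124 - 2q_O - 4q_F = 0, so q_F(q_O) = (124 - 2q_O)/4.
Orion substitutes q_F(q_O) into its own profit: π_O = q_O(152 - 2q_O - (124 - 2q_O)/2) - 35q_O = (90 - q_O)q_O - 35q_O.
The leader's first-order condition 55 - 2q_O = 0 yields q_O = 55/2.
Then q_F = (124 - 2·(55/2))/4 = 69/4.
Total output Q = 179/4, so price P = 152 - 2·(179/4) = 125/2.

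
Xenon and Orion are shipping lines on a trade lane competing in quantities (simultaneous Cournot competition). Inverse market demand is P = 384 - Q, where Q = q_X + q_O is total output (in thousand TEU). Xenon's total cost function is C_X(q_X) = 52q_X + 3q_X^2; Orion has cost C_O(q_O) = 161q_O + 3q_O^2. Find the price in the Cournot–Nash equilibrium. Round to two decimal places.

322.33

Xenon's profit: π_X = (384 - Q)q_X - (52q_X + 3q_X²). Setting ∂π_X/∂q_X = 0: 332 - 8q_X - (q_O) = 0.
Orion's first-order condition: 223 - 8q_O - (q_X) = 0.
So q_X = (332 - q_O)/8 and q_O = (223 - q_X)/8.
Solving the pair: q_X = 811/21, q_O = 484/21.
Total output Q = 185/3, so price P = 384 - 185/3 = 967/3.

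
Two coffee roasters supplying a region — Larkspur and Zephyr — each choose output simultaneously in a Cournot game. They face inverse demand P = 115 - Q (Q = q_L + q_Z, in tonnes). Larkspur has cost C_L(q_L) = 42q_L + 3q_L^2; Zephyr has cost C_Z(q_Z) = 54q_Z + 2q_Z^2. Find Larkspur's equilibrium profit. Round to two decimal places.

257.36

Larkspur's profit: π_L = (115 - Q)q_L - (42q_L + 3q_L²). Setting ∂π_L/∂q_L = 0: 73 - 8q_L - (q_Z) = 0.
Zephyr's first-order condition: 61 - 6q_Z - (q_L) = 0.
Best responses: q_L = (73 - q_Z)/8, q_Z = (61 - q_L)/6.
Solving the pair: q_L = 377/47, q_Z = 415/47.
Price P = 115 - 792/47 = 98.1489.
Larkspur's profit: 98.1489·(377/47) - 42·(377/47) - 3(377/47)² = 257.3635.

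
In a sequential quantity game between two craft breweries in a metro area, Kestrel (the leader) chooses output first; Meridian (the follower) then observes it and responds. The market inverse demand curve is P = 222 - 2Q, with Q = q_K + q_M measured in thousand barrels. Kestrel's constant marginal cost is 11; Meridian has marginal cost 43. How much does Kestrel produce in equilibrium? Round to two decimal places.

Solve by backward induction. Given q_K, the follower Meridian maximises π_M = (222 - 2q_K - 2q_M)q_M - 43q_M.
Setting the follower's marginal profit to zero, 179 - 2q_K - 4q_M = 0, i.e. q_M = (179 - 2q_K)/4.
The leader anticipates this reaction. Substituting into P = 222 - 2Q gives P = 265/2 - q_K, so π_K = (265/2 - q_K)q_K - 11q_K.
Leader FOC: 243/2 - 2q_K = 0, so q_K = 243/4.
Then q_M = (179 - 2·(243/4))/4 = 115/8.

60.75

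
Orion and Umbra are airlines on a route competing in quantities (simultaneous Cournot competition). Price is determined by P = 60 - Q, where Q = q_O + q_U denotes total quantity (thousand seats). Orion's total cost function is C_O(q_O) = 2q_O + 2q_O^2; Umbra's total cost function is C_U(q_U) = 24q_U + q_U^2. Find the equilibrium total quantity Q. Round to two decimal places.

15.39

Orion's profit: π_O = (60 - Q)q_O - (2q_O + 2q_O²). Setting ∂π_O/∂q_O = 0: 58 - 6q_O - (q_U) = 0.
Umbra's profit: π_U = (60 - Q)q_U - (24q_U + q_U²). Setting ∂π_U/∂q_U = 0: 36 - 4q_U - (q_O) = 0.
So q_O = (58 - q_U)/6 and q_U = (36 - q_O)/4.
Solving the pair: q_O = 196/23, q_U = 158/23.
Total output Q = 196/23 + 158/23 = 354/23.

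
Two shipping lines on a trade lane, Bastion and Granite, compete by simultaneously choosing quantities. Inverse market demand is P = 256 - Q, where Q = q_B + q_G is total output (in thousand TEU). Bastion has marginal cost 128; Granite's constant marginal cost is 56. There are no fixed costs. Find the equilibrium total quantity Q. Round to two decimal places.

Bastion's profit: π_B = (256 - Q)q_B - (128q_B). Setting ∂π_B/∂q_B = 0: 128 - 2q_B - (q_G) = 0.
Granite's first-order condition: 200 - 2q_G - (q_B) = 0.
Best responses: q_B = (128 - q_G)/2, q_G = (200 - q_B)/2.
Substituting one into the other gives q_B = 56/3 and q_G = 272/3.
Total output Q = 56/3 + 272/3 = 328/3.

109.33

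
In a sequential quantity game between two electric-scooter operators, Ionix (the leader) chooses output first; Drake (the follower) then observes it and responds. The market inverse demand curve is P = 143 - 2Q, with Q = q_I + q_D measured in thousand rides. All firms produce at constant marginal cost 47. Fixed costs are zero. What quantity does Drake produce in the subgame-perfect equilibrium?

12

Solve by backward induction. Given q_I, the follower Drake maximises π_D = (143 - 2q_I - 2q_D)q_D - 47q_D.
Follower FOC: 96 - 2q_I - 4q_D = 0, so q_D(q_I) = (96 - 2q_I)/4.
The leader anticipates this reaction. Substituting into P = 143 - 2Q gives P = 95 - q_I, so π_I = (95 - q_I)q_I - 47q_I.
Maximising: ∂π_I/∂q_I = 48 - 2q_I = 0, giving q_I = 24.
Then q_D = (96 - 2·24)/4 = 12.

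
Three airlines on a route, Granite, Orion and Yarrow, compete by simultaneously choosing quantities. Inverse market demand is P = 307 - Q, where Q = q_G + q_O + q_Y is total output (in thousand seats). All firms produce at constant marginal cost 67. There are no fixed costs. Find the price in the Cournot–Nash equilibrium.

127

Each firm earns π_i = (307 - Q)q_i - 67q_i.
Setting ∂π_i/∂q_i = 0 with rivals' quantities fixed: 240 - 2q_i - Σ_{j≠i} q_j = 0.
With identical firms every q_j equals q_i, so Σ_{j≠i} q_j = 2q_i and 240 = 4q_i, giving q_i = 60.
Total output Q = 180, so price P = 307 - 180 = 127.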